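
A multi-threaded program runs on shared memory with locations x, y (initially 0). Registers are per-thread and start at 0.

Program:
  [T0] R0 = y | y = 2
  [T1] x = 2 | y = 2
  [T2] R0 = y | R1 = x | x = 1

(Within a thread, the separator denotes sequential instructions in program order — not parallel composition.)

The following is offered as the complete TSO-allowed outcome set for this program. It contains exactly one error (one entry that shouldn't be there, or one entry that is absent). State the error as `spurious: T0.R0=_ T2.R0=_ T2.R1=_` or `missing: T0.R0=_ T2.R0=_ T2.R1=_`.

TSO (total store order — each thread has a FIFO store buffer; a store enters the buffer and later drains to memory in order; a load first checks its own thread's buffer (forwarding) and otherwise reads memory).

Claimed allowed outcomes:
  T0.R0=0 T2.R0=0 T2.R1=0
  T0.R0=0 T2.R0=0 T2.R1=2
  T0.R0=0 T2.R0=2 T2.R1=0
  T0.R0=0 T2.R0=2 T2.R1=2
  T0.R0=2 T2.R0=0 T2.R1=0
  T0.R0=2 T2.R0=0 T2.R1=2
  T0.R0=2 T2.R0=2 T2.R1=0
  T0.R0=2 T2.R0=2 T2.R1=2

outcome vector order: (T0.R0,T2.R0,T2.R1)
[TSO] allowed = {0/0/0; 0/0/2; 0/2/0; 0/2/2; 2/0/0; 2/0/2; 2/2/2}
claimed∖TSO = {2/2/0}

spurious: T0.R0=2 T2.R0=2 T2.R1=0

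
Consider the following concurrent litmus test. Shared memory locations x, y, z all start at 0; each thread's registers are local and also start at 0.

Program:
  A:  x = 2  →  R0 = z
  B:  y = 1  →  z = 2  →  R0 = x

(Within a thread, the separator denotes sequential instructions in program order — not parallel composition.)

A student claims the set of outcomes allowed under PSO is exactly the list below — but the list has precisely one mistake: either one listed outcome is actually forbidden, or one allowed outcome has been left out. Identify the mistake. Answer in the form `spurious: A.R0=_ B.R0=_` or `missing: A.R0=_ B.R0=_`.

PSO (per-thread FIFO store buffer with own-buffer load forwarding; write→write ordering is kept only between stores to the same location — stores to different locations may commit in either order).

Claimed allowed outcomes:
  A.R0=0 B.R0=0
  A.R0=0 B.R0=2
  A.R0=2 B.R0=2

missing: A.R0=2 B.R0=0

outcome vector order: (A.R0,B.R0)
PSO (4): 00, 02, 20, 22
PSO∖claimed = {20}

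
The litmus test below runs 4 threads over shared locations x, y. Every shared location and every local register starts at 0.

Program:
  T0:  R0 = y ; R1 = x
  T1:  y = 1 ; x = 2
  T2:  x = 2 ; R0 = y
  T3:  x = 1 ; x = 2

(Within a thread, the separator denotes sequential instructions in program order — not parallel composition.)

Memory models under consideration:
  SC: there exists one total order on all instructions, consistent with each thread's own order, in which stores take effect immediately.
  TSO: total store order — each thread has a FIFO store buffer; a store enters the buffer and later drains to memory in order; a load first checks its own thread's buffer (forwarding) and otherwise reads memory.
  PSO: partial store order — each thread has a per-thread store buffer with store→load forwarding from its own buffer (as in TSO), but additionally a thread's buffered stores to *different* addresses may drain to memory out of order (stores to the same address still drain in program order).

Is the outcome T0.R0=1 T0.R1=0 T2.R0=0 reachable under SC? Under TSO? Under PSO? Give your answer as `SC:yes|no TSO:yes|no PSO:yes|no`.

SC:no TSO:yes PSO:yes

outcome vector order: (T0.R0,T0.R1,T2.R0)
under SC → (0,0,0), (0,0,1), (0,1,0), (0,1,1), (0,2,0), (0,2,1), (1,0,1), (1,1,0), (1,1,1), (1,2,0), (1,2,1)
under TSO → (0,0,0), (0,0,1), (0,1,0), (0,1,1), (0,2,0), (0,2,1), (1,0,0), (1,0,1), (1,1,0), (1,1,1), (1,2,0), (1,2,1)
under PSO → (0,0,0), (0,0,1), (0,1,0), (0,1,1), (0,2,0), (0,2,1), (1,0,0), (1,0,1), (1,1,0), (1,1,1), (1,2,0), (1,2,1)
target (1,0,0) ∈ {TSO,PSO}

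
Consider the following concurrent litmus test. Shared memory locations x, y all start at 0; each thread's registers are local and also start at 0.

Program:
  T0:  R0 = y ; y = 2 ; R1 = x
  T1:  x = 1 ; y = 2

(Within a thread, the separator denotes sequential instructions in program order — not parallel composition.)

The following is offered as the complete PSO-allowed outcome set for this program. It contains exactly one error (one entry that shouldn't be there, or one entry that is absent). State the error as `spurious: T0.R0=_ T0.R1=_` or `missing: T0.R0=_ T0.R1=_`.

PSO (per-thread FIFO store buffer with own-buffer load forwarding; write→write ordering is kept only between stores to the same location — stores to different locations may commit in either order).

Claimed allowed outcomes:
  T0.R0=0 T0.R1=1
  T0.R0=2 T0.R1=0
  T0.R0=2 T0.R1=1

missing: T0.R0=0 T0.R1=0

outcome vector order: (T0.R0,T0.R1)
PSO (4): <0 0> <0 1> <2 0> <2 1>
PSO∖claimed = {<0 0>}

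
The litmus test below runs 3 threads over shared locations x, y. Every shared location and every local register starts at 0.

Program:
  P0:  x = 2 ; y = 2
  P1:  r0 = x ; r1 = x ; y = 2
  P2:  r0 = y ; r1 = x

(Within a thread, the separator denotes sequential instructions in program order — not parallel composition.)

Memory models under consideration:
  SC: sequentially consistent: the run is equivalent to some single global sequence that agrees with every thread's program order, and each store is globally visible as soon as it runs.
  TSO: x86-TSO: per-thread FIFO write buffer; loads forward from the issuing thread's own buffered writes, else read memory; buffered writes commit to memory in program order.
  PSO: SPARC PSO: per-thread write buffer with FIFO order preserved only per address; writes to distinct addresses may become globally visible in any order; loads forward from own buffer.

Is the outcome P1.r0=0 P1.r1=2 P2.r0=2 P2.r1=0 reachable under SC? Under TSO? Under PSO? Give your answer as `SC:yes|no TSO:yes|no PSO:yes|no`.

SC:no TSO:no PSO:yes

outcome vector order: (P1.r0,P1.r1,P2.r0,P2.r1)
[SC] allowed = {0/0/0/0 0/0/0/2 0/0/2/0 0/0/2/2 0/2/0/0 0/2/0/2 0/2/2/2 2/2/0/0 2/2/0/2 2/2/2/2}
[TSO] allowed = {0/0/0/0 0/0/0/2 0/0/2/0 0/0/2/2 0/2/0/0 0/2/0/2 0/2/2/2 2/2/0/0 2/2/0/2 2/2/2/2}
[PSO] allowed = {0/0/0/0 0/0/0/2 0/0/2/0 0/0/2/2 0/2/0/0 0/2/0/2 0/2/2/0 0/2/2/2 2/2/0/0 2/2/0/2 2/2/2/0 2/2/2/2}
target 0/2/2/0 ∈ {PSO}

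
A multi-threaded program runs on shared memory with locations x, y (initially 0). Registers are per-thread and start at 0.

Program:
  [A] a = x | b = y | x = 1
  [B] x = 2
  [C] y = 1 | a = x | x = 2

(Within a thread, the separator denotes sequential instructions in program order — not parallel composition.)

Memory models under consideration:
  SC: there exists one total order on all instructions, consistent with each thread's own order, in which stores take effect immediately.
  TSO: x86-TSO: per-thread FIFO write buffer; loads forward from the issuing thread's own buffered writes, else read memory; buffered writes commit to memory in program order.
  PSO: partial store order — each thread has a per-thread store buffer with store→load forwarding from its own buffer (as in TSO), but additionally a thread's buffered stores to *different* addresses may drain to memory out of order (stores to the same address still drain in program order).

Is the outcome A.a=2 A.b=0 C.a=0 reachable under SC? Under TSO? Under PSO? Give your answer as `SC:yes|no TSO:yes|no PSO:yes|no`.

outcome vector order: (A.a,A.b,C.a)
SC (11): <0 0 0> <0 0 1> <0 0 2> <0 1 0> <0 1 1> <0 1 2> <2 0 1> <2 0 2> <2 1 0> <2 1 1> <2 1 2>
TSO (12): <0 0 0> <0 0 1> <0 0 2> <0 1 0> <0 1 1> <0 1 2> <2 0 0> <2 0 1> <2 0 2> <2 1 0> <2 1 1> <2 1 2>
PSO (12): <0 0 0> <0 0 1> <0 0 2> <0 1 0> <0 1 1> <0 1 2> <2 0 0> <2 0 1> <2 0 2> <2 1 0> <2 1 1> <2 1 2>
target <2 0 0> ∈ {TSO,PSO}

SC:no TSO:yes PSO:yes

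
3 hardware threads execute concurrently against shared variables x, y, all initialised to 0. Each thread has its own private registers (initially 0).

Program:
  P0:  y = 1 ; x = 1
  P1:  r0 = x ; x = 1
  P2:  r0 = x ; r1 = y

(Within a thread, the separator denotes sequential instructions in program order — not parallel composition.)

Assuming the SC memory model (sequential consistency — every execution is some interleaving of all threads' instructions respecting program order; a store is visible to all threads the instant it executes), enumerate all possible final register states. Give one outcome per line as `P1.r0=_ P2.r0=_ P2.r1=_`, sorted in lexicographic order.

P1.r0=0 P2.r0=0 P2.r1=0
P1.r0=0 P2.r0=0 P2.r1=1
P1.r0=0 P2.r0=1 P2.r1=0
P1.r0=0 P2.r0=1 P2.r1=1
P1.r0=1 P2.r0=0 P2.r1=0
P1.r0=1 P2.r0=0 P2.r1=1
P1.r0=1 P2.r0=1 P2.r1=1

outcome vector order: (P1.r0,P2.r0,P2.r1)
|SC outcomes| = 7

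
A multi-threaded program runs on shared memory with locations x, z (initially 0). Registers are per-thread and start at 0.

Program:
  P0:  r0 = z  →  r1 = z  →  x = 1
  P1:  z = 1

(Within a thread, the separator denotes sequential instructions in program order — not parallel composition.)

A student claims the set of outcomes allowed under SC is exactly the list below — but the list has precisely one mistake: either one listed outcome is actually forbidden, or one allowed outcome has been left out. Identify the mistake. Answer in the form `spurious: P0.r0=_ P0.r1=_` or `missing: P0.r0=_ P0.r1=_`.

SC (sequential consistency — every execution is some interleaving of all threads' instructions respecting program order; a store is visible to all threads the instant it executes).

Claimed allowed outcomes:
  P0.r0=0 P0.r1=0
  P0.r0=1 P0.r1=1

outcome vector order: (P0.r0,P0.r1)
[SC] allowed = {0/0; 0/1; 1/1}
SC∖claimed = {0/1}

missing: P0.r0=0 P0.r1=1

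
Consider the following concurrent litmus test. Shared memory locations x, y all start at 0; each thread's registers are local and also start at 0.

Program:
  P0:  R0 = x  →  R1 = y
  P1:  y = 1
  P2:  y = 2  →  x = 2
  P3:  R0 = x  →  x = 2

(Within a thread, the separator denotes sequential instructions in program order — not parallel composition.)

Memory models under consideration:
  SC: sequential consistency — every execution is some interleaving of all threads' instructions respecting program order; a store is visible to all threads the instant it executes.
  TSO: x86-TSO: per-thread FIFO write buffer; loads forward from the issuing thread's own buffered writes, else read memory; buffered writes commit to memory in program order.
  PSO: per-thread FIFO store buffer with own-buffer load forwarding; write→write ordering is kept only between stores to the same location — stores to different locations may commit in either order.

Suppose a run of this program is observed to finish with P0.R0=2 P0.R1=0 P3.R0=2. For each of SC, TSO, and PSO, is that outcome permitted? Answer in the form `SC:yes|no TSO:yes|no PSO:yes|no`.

SC:no TSO:no PSO:yes

outcome vector order: (P0.R0,P0.R1,P3.R0)
under SC → 000; 002; 010; 012; 020; 022; 200; 210; 212; 220; 222
under TSO → 000; 002; 010; 012; 020; 022; 200; 210; 212; 220; 222
under PSO → 000; 002; 010; 012; 020; 022; 200; 202; 210; 212; 220; 222
target 202 ∈ {PSO}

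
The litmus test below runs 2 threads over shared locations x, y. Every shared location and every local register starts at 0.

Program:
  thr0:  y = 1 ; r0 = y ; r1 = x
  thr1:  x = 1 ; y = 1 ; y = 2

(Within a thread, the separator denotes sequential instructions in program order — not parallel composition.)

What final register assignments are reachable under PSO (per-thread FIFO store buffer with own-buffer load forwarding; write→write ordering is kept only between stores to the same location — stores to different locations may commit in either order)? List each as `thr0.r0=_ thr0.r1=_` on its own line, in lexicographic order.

outcome vector order: (thr0.r0,thr0.r1)
|PSO outcomes| = 4

thr0.r0=1 thr0.r1=0
thr0.r0=1 thr0.r1=1
thr0.r0=2 thr0.r1=0
thr0.r0=2 thr0.r1=1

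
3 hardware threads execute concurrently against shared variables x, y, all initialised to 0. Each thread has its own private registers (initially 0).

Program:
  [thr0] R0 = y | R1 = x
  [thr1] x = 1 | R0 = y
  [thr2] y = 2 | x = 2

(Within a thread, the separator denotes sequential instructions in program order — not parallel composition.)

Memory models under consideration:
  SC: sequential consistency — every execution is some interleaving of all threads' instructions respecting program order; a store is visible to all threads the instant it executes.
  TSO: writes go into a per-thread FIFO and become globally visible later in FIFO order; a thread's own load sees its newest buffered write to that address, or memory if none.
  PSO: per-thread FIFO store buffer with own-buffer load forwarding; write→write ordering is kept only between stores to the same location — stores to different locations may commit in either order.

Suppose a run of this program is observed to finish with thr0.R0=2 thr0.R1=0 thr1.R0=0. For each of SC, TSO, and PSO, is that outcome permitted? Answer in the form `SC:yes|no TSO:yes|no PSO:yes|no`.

SC:no TSO:yes PSO:yes

outcome vector order: (thr0.R0,thr0.R1,thr1.R0)
[SC] allowed = {(0,0,0) (0,0,2) (0,1,0) (0,1,2) (0,2,0) (0,2,2) (2,0,2) (2,1,0) (2,1,2) (2,2,0) (2,2,2)}
[TSO] allowed = {(0,0,0) (0,0,2) (0,1,0) (0,1,2) (0,2,0) (0,2,2) (2,0,0) (2,0,2) (2,1,0) (2,1,2) (2,2,0) (2,2,2)}
[PSO] allowed = {(0,0,0) (0,0,2) (0,1,0) (0,1,2) (0,2,0) (0,2,2) (2,0,0) (2,0,2) (2,1,0) (2,1,2) (2,2,0) (2,2,2)}
target (2,0,0) ∈ {TSO,PSO}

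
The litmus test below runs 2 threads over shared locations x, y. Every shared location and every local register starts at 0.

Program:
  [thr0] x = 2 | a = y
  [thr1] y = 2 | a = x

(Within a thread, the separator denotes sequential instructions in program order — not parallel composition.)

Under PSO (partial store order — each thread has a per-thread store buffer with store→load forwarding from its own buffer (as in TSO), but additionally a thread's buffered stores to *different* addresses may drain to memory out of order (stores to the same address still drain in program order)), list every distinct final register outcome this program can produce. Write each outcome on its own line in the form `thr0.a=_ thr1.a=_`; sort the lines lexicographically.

thr0.a=0 thr1.a=0
thr0.a=0 thr1.a=2
thr0.a=2 thr1.a=0
thr0.a=2 thr1.a=2

outcome vector order: (thr0.a,thr1.a)
|PSO outcomes| = 4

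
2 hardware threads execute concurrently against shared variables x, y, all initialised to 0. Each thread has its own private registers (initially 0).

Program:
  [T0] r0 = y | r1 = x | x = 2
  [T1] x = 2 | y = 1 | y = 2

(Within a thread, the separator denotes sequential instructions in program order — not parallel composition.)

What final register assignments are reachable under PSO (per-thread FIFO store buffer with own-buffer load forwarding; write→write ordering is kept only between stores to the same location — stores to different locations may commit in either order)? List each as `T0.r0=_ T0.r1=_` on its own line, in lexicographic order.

T0.r0=0 T0.r1=0
T0.r0=0 T0.r1=2
T0.r0=1 T0.r1=0
T0.r0=1 T0.r1=2
T0.r0=2 T0.r1=0
T0.r0=2 T0.r1=2

outcome vector order: (T0.r0,T0.r1)
|PSO outcomes| = 6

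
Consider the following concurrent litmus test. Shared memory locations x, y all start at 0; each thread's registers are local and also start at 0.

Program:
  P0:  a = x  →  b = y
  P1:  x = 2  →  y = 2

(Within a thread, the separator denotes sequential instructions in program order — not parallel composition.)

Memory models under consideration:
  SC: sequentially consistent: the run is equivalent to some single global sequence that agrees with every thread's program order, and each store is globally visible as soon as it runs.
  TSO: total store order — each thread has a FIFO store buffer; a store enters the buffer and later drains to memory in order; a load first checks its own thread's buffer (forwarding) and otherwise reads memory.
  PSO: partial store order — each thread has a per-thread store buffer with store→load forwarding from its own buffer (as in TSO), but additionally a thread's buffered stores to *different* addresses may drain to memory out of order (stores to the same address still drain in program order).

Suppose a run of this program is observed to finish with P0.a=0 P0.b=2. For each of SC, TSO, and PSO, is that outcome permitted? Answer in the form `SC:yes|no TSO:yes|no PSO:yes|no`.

SC:yes TSO:yes PSO:yes

outcome vector order: (P0.a,P0.b)
SC: 4 outcomes — {00; 02; 20; 22}
TSO: 4 outcomes — {00; 02; 20; 22}
PSO: 4 outcomes — {00; 02; 20; 22}
target 02 ∈ {SC,TSO,PSO}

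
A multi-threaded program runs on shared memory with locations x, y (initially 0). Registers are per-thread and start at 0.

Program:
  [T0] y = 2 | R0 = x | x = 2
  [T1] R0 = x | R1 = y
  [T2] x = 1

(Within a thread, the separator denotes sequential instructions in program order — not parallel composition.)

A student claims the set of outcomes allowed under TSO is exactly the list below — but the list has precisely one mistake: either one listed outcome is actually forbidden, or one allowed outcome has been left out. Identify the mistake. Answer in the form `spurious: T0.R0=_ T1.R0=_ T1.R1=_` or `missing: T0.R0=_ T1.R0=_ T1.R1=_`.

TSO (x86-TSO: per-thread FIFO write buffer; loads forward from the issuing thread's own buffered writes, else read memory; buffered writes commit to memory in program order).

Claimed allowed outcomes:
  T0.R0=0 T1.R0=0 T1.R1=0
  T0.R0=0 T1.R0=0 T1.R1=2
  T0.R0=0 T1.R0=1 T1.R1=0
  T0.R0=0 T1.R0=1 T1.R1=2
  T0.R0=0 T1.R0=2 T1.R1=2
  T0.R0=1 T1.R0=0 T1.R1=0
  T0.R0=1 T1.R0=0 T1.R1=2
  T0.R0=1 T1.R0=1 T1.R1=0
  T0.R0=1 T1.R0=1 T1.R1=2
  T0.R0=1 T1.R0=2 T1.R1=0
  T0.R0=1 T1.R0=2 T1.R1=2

outcome vector order: (T0.R0,T1.R0,T1.R1)
[TSO] allowed = {<0 0 0>; <0 0 2>; <0 1 0>; <0 1 2>; <0 2 2>; <1 0 0>; <1 0 2>; <1 1 0>; <1 1 2>; <1 2 2>}
claimed∖TSO = {<1 2 0>}

spurious: T0.R0=1 T1.R0=2 T1.R1=0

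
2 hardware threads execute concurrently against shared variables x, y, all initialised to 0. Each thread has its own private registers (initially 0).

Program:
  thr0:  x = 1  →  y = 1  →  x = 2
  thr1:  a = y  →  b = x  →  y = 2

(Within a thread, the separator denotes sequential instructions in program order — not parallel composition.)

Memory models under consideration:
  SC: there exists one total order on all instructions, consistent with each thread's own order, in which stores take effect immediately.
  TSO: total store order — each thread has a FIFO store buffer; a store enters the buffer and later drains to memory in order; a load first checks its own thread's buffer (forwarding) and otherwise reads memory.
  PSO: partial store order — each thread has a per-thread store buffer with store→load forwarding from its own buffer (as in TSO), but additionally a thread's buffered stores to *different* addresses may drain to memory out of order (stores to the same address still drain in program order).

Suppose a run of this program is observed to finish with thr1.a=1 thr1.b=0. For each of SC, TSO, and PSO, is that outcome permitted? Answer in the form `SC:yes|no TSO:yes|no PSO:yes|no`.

SC:no TSO:no PSO:yes

outcome vector order: (thr1.a,thr1.b)
SC (5): <0 0>; <0 1>; <0 2>; <1 1>; <1 2>
TSO (5): <0 0>; <0 1>; <0 2>; <1 1>; <1 2>
PSO (6): <0 0>; <0 1>; <0 2>; <1 0>; <1 1>; <1 2>
target <1 0> ∈ {PSO}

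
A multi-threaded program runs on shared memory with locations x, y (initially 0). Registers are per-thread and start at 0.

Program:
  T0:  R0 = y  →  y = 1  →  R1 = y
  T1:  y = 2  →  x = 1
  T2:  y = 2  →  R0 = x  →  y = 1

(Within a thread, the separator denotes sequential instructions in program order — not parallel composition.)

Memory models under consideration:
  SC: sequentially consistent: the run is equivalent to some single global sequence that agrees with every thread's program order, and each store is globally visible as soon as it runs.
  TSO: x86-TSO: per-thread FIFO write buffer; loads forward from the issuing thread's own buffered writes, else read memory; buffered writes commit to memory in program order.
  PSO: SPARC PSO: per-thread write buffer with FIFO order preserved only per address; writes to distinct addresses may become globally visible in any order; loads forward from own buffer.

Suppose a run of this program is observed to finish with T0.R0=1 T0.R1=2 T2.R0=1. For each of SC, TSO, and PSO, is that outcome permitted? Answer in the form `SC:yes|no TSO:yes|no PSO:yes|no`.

SC:no TSO:no PSO:yes

outcome vector order: (T0.R0,T0.R1,T2.R0)
under SC → <0 1 0>, <0 1 1>, <0 2 0>, <0 2 1>, <1 1 0>, <1 1 1>, <1 2 0>, <2 1 0>, <2 1 1>, <2 2 0>, <2 2 1>
under TSO → <0 1 0>, <0 1 1>, <0 2 0>, <0 2 1>, <1 1 0>, <1 1 1>, <1 2 0>, <2 1 0>, <2 1 1>, <2 2 0>, <2 2 1>
under PSO → <0 1 0>, <0 1 1>, <0 2 0>, <0 2 1>, <1 1 0>, <1 1 1>, <1 2 0>, <1 2 1>, <2 1 0>, <2 1 1>, <2 2 0>, <2 2 1>
target <1 2 1> ∈ {PSO}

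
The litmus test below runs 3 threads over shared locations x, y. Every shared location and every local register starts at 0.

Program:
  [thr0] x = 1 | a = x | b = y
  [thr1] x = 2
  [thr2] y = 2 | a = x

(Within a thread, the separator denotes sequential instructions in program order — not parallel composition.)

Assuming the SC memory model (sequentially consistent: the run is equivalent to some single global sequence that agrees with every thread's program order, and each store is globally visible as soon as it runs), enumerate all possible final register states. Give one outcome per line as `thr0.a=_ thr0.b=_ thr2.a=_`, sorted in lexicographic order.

outcome vector order: (thr0.a,thr0.b,thr2.a)
|SC outcomes| = 9

thr0.a=1 thr0.b=0 thr2.a=1
thr0.a=1 thr0.b=0 thr2.a=2
thr0.a=1 thr0.b=2 thr2.a=0
thr0.a=1 thr0.b=2 thr2.a=1
thr0.a=1 thr0.b=2 thr2.a=2
thr0.a=2 thr0.b=0 thr2.a=2
thr0.a=2 thr0.b=2 thr2.a=0
thr0.a=2 thr0.b=2 thr2.a=1
thr0.a=2 thr0.b=2 thr2.a=2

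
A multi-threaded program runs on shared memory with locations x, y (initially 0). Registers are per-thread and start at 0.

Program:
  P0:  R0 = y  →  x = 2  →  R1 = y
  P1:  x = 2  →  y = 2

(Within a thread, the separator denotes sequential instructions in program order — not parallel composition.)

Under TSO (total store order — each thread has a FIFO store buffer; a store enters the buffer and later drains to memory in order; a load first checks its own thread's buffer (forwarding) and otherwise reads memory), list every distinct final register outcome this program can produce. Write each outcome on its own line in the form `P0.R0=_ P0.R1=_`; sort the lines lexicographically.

outcome vector order: (P0.R0,P0.R1)
|TSO outcomes| = 3

P0.R0=0 P0.R1=0
P0.R0=0 P0.R1=2
P0.R0=2 P0.R1=2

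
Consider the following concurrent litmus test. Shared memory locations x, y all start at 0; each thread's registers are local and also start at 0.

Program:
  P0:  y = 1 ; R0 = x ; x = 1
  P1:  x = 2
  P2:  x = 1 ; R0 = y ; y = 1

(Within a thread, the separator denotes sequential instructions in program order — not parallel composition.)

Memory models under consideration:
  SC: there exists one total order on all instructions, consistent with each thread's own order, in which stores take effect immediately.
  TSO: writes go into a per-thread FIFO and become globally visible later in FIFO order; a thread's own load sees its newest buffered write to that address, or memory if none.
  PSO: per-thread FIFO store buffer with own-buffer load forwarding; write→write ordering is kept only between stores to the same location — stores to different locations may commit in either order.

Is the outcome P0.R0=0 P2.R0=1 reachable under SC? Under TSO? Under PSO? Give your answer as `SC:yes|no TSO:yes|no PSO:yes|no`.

SC:yes TSO:yes PSO:yes

outcome vector order: (P0.R0,P2.R0)
SC (5): 0/1; 1/0; 1/1; 2/0; 2/1
TSO (6): 0/0; 0/1; 1/0; 1/1; 2/0; 2/1
PSO (6): 0/0; 0/1; 1/0; 1/1; 2/0; 2/1
target 0/1 ∈ {SC,TSO,PSO}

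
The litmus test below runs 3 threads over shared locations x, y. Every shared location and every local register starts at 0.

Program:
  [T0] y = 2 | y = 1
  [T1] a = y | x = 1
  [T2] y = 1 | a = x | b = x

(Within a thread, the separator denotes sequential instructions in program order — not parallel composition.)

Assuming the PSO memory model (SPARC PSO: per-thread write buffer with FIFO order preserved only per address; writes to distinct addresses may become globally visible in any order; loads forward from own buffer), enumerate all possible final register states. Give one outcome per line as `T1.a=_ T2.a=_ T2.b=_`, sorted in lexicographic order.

outcome vector order: (T1.a,T2.a,T2.b)
|PSO outcomes| = 9

T1.a=0 T2.a=0 T2.b=0
T1.a=0 T2.a=0 T2.b=1
T1.a=0 T2.a=1 T2.b=1
T1.a=1 T2.a=0 T2.b=0
T1.a=1 T2.a=0 T2.b=1
T1.a=1 T2.a=1 T2.b=1
T1.a=2 T2.a=0 T2.b=0
T1.a=2 T2.a=0 T2.b=1
T1.a=2 T2.a=1 T2.b=1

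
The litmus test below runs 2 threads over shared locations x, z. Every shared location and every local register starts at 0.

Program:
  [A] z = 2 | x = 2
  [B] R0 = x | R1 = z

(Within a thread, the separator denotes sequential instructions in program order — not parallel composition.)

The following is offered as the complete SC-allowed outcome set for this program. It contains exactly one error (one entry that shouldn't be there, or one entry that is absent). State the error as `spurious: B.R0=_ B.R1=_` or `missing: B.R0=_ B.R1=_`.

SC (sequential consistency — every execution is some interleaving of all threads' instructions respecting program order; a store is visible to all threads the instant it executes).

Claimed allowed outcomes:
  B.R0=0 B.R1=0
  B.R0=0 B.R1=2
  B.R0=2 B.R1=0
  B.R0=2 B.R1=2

outcome vector order: (B.R0,B.R1)
[SC] allowed = {<0 0>; <0 2>; <2 2>}
claimed∖SC = {<2 0>}

spurious: B.R0=2 B.R1=0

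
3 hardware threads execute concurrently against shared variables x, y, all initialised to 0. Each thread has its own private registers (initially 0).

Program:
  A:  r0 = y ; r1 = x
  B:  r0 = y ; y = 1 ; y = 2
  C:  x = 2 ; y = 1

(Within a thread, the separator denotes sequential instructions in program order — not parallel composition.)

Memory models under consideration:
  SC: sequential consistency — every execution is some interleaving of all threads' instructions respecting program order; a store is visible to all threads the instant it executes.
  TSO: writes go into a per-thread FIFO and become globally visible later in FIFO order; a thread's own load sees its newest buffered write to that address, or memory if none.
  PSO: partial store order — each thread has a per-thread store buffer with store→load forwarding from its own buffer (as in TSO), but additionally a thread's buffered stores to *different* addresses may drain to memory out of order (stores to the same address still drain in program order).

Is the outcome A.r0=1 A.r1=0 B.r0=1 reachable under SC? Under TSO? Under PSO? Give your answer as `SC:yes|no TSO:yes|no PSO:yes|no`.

outcome vector order: (A.r0,A.r1,B.r0)
under SC → 000 001 020 021 100 120 121 200 220 221
under TSO → 000 001 020 021 100 120 121 200 220 221
under PSO → 000 001 020 021 100 101 120 121 200 201 220 221
target 101 ∈ {PSO}

SC:no TSO:no PSO:yes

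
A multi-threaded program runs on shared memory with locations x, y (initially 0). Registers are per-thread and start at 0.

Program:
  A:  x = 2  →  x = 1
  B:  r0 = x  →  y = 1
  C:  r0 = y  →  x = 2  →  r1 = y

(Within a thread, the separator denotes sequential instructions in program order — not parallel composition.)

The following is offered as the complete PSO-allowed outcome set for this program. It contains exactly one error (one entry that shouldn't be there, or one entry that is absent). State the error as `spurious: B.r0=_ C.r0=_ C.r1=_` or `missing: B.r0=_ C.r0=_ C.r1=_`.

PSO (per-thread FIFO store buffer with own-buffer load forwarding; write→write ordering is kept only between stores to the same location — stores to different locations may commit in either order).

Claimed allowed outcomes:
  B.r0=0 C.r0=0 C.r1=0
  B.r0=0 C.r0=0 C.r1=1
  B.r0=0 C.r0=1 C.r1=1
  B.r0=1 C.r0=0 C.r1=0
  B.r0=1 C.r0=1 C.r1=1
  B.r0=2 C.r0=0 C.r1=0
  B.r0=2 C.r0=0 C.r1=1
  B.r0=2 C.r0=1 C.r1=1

outcome vector order: (B.r0,C.r0,C.r1)
[PSO] allowed = {0/0/0 0/0/1 0/1/1 1/0/0 1/0/1 1/1/1 2/0/0 2/0/1 2/1/1}
PSO∖claimed = {1/0/1}

missing: B.r0=1 C.r0=0 C.r1=1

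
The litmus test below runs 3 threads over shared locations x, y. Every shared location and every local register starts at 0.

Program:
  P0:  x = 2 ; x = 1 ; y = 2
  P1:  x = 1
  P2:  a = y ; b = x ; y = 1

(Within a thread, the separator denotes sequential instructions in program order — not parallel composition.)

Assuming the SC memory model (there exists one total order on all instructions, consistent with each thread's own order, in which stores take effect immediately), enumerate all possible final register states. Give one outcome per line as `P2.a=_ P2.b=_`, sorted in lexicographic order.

P2.a=0 P2.b=0
P2.a=0 P2.b=1
P2.a=0 P2.b=2
P2.a=2 P2.b=1

outcome vector order: (P2.a,P2.b)
|SC outcomes| = 4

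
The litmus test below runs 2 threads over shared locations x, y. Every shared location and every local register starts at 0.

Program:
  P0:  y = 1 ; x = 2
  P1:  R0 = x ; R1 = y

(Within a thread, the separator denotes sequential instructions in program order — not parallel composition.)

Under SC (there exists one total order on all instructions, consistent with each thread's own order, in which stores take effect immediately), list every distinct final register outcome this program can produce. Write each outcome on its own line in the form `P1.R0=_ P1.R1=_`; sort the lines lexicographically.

outcome vector order: (P1.R0,P1.R1)
|SC outcomes| = 3

P1.R0=0 P1.R1=0
P1.R0=0 P1.R1=1
P1.R0=2 P1.R1=1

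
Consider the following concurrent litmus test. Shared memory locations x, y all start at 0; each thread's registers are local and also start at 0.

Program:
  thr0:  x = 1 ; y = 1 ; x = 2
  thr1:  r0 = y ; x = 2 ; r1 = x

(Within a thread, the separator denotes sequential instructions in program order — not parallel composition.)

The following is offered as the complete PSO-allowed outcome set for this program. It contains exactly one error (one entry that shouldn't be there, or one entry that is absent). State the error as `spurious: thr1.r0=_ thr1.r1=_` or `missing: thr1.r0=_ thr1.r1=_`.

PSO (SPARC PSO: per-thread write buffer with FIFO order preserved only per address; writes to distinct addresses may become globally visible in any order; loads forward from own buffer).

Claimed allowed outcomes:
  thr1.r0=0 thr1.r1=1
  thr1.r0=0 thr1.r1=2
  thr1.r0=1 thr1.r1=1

missing: thr1.r0=1 thr1.r1=2

outcome vector order: (thr1.r0,thr1.r1)
PSO (4): <0 1>; <0 2>; <1 1>; <1 2>
PSO∖claimed = {<1 2>}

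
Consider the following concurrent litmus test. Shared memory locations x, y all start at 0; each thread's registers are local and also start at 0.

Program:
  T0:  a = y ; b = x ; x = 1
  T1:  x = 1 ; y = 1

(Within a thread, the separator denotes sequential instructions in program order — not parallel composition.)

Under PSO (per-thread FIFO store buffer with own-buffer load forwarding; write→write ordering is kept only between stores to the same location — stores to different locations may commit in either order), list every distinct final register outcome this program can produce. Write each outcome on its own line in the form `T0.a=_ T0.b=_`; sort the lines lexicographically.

outcome vector order: (T0.a,T0.b)
|PSO outcomes| = 4

T0.a=0 T0.b=0
T0.a=0 T0.b=1
T0.a=1 T0.b=0
T0.a=1 T0.b=1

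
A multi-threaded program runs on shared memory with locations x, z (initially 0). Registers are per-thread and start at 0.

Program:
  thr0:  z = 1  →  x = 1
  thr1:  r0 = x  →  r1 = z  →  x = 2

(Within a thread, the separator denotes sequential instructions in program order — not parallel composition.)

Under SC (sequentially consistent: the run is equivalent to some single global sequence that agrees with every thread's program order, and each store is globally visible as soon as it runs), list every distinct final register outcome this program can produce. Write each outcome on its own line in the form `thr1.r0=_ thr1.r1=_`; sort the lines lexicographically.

outcome vector order: (thr1.r0,thr1.r1)
|SC outcomes| = 3

thr1.r0=0 thr1.r1=0
thr1.r0=0 thr1.r1=1
thr1.r0=1 thr1.r1=1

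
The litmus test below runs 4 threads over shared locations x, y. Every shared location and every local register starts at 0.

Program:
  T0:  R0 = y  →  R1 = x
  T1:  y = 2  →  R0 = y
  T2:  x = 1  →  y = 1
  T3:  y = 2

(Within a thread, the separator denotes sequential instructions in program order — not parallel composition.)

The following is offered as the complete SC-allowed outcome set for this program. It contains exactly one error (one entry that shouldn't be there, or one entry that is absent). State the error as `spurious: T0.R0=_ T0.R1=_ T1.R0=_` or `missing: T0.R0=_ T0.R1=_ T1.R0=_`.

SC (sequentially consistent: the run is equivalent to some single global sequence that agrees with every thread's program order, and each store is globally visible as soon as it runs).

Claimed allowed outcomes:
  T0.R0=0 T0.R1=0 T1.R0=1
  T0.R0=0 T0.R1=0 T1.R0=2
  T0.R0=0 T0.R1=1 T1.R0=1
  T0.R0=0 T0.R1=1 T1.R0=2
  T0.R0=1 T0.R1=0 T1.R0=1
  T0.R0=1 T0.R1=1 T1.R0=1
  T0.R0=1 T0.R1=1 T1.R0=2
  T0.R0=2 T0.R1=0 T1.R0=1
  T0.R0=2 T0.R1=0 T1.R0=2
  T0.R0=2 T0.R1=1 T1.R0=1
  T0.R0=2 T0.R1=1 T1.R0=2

spurious: T0.R0=1 T0.R1=0 T1.R0=1

outcome vector order: (T0.R0,T0.R1,T1.R0)
under SC → <0 0 1>, <0 0 2>, <0 1 1>, <0 1 2>, <1 1 1>, <1 1 2>, <2 0 1>, <2 0 2>, <2 1 1>, <2 1 2>
claimed∖SC = {<1 0 1>}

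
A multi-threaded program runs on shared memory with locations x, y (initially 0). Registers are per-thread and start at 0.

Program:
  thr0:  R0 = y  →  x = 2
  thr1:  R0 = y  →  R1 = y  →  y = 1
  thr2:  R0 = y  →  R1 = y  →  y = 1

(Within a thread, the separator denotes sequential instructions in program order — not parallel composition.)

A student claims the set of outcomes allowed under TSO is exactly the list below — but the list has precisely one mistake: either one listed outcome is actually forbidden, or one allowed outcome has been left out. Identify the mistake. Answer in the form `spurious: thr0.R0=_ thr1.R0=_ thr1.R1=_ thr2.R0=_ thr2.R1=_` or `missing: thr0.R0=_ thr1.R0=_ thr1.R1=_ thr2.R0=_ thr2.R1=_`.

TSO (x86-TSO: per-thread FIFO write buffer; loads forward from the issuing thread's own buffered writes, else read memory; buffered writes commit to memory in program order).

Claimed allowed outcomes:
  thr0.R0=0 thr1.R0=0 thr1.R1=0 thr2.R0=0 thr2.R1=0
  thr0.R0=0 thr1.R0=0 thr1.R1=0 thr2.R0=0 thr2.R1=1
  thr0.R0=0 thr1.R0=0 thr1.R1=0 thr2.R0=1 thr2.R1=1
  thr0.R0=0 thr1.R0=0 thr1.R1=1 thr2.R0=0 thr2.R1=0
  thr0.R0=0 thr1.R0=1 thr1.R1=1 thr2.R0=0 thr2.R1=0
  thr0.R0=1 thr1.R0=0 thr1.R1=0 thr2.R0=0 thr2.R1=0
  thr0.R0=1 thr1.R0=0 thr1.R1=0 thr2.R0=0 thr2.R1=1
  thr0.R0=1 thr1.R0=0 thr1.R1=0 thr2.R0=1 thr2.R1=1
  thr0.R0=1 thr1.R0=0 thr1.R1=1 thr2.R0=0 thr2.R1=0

outcome vector order: (thr0.R0,thr1.R0,thr1.R1,thr2.R0,thr2.R1)
TSO (10): (0,0,0,0,0) (0,0,0,0,1) (0,0,0,1,1) (0,0,1,0,0) (0,1,1,0,0) (1,0,0,0,0) (1,0,0,0,1) (1,0,0,1,1) (1,0,1,0,0) (1,1,1,0,0)
TSO∖claimed = {(1,1,1,0,0)}

missing: thr0.R0=1 thr1.R0=1 thr1.R1=1 thr2.R0=0 thr2.R1=0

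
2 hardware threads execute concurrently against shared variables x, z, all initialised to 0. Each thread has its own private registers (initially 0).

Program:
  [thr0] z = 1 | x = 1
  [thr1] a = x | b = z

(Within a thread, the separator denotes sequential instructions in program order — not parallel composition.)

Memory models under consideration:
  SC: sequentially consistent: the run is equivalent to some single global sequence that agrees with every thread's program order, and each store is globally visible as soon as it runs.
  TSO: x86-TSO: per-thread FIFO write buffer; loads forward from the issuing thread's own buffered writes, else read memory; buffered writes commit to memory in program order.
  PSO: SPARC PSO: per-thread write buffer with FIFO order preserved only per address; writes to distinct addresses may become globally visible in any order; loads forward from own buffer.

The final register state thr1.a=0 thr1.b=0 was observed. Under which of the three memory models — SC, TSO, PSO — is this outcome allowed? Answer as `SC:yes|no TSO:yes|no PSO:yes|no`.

SC:yes TSO:yes PSO:yes

outcome vector order: (thr1.a,thr1.b)
SC (3): <0 0> <0 1> <1 1>
TSO (3): <0 0> <0 1> <1 1>
PSO (4): <0 0> <0 1> <1 0> <1 1>
target <0 0> ∈ {SC,TSO,PSO}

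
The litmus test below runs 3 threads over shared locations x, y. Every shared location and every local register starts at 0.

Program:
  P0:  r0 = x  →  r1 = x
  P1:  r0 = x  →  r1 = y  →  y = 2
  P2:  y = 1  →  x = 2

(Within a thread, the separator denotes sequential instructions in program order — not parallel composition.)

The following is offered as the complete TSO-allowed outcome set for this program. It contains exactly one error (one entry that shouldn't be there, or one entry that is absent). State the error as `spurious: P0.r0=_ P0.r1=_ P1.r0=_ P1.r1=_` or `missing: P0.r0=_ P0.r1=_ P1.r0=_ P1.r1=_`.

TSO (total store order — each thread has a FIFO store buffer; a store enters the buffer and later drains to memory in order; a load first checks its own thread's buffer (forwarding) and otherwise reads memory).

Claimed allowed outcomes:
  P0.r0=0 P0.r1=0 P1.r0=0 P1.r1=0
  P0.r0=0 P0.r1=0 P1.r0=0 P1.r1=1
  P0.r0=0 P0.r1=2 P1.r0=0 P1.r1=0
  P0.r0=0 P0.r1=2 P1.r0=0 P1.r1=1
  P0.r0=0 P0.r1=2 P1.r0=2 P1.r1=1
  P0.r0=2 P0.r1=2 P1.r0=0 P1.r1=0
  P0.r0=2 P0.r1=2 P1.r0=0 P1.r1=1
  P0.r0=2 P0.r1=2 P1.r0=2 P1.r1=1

missing: P0.r0=0 P0.r1=0 P1.r0=2 P1.r1=1

outcome vector order: (P0.r0,P0.r1,P1.r0,P1.r1)
TSO (9): 0000, 0001, 0021, 0200, 0201, 0221, 2200, 2201, 2221
TSO∖claimed = {0021}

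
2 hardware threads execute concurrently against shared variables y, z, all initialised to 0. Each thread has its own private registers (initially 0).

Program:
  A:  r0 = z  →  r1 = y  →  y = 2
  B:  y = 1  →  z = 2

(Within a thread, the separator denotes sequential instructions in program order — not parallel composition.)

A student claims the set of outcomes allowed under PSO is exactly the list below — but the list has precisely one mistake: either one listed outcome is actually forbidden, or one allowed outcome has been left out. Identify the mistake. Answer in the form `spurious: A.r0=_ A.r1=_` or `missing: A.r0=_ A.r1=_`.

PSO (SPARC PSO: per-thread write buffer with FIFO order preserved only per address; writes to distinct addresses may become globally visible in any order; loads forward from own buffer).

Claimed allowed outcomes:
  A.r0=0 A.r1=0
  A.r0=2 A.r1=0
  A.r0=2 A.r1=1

missing: A.r0=0 A.r1=1

outcome vector order: (A.r0,A.r1)
under PSO → 0/0, 0/1, 2/0, 2/1
PSO∖claimed = {0/1}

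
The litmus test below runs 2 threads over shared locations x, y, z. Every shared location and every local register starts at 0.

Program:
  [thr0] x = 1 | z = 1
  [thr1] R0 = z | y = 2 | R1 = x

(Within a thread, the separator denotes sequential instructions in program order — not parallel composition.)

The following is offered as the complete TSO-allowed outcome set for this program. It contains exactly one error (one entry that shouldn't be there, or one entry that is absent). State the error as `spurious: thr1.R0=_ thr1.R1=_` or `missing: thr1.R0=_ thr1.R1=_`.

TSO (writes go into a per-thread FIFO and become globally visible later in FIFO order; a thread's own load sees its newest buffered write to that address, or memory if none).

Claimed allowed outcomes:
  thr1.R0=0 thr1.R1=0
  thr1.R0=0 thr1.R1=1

missing: thr1.R0=1 thr1.R1=1

outcome vector order: (thr1.R0,thr1.R1)
TSO: 3 outcomes — {(0,0); (0,1); (1,1)}
TSO∖claimed = {(1,1)}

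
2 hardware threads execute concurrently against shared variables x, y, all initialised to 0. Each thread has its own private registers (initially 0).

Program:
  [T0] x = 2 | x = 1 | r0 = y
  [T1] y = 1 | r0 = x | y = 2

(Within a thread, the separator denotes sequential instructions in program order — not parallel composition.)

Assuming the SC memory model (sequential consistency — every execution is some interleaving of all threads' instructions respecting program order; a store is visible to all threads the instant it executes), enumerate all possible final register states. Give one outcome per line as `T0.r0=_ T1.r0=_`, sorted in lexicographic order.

T0.r0=0 T1.r0=1
T0.r0=1 T1.r0=0
T0.r0=1 T1.r0=1
T0.r0=1 T1.r0=2
T0.r0=2 T1.r0=0
T0.r0=2 T1.r0=1
T0.r0=2 T1.r0=2

outcome vector order: (T0.r0,T1.r0)
|SC outcomes| = 7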